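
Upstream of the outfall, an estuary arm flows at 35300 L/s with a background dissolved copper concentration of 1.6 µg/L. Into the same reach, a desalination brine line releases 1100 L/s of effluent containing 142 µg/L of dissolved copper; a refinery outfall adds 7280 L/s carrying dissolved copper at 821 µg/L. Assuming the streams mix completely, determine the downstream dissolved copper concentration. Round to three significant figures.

Conservation of mass: C = (35300·1.600 + 1100·142.0 + 7280·821.0) / 43680 = 6190000/43680 = 141.7 µg/L.

142 µg/L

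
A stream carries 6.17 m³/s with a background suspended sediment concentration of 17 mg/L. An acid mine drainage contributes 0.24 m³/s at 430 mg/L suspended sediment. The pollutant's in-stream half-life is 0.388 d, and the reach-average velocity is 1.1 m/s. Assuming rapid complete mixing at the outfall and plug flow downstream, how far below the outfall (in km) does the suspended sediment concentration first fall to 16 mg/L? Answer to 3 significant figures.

37.6 km

After mixing, C = (6.170·17.00 + 0.2400·430.0) / 6.410 = 208.1/6.410 = 32.46 mg/L.
Half-life 0.388 d → k = ln 2 / 0.388 = 1.786 d⁻¹.
Set 32.46·exp(−k·t) = 16 → t = ln(32.46/16)/k = 34220 s = 9.505 h.
Distance = v·t = 1.1·34220 = 37640 m = 37.64 km.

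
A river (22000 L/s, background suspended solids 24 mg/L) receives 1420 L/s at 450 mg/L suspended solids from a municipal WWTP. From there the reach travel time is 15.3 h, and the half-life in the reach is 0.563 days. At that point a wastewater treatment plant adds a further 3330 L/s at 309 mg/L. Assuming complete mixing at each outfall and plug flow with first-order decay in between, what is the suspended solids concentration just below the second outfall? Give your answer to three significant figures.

58.4 mg/L

Conservation of mass: C = (22000·24.00 + 1420·450.0) / 23420 = 1167000/23420 = 49.83 mg/L; combined flow 23420 L/s.
Half-life 0.563 d → k = ln 2 / 0.563 = 1.231 d⁻¹.
After decay, C = 49.83 × e^(−kt) = 49.83 × 0.4562 = 22.73 mg/L.
At the second outfall, C = (23420·22.73 + 3330·309.0) / (23420 + 3330) = 58.37 mg/L.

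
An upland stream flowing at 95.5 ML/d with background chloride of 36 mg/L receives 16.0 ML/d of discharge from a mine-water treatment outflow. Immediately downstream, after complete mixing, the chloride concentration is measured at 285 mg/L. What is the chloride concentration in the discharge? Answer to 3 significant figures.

Mass balance: 95.50·36.00 + 16.00·Cₑ = 111.5·285.0
→ Cₑ = (111.5·285.0 − 95.50·36.00) / 16.00 = 1771 mg/L.

1770 mg/L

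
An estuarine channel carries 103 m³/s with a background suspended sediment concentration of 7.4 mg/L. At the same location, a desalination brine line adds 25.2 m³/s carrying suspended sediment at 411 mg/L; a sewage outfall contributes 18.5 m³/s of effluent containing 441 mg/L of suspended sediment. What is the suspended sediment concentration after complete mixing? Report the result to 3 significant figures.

Conservation of mass: C = (103.0·7.400 + 25.20·411.0 + 18.50·441.0) / 146.7 = 19280/146.7 = 131.4 mg/L.

131 mg/L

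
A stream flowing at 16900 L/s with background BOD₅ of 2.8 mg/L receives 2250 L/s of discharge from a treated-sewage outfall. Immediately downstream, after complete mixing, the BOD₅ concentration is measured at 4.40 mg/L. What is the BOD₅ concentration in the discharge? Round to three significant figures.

16.4 mg/L

Mass balance: 16900·2.800 + 2250·Cₑ = 19150·4.400
→ Cₑ = (19150·4.400 − 16900·2.800) / 2250 = 16.42 mg/L.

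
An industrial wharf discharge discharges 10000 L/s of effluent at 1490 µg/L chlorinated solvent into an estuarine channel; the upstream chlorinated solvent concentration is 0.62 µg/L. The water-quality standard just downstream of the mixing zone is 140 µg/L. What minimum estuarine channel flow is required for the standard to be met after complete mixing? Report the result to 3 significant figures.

Set C_mix = 140: (Q·0.6200 + 10000·1490) / (Q + 10000) = 140
→ Q = 10000·(1490 − 140)/(140 − 0.6200) = 96860 L/s.

96900 L/s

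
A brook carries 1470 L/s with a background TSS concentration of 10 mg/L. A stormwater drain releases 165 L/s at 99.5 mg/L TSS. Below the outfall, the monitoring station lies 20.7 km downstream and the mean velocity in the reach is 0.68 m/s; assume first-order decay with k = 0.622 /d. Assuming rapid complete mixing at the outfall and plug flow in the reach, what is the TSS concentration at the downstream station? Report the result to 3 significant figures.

15.3 mg/L

Flow-weighted average: C = (1470·10.00 + 165.0·99.50) / 1635 = 31120/1635 = 19.03 mg/L.
Travel time t = 20.7·1000 / 0.68 = 30440 s = 8.456 h.
Applying C = C₀e^(−kt): 19.03 × 0.8032 = 15.29 mg/L.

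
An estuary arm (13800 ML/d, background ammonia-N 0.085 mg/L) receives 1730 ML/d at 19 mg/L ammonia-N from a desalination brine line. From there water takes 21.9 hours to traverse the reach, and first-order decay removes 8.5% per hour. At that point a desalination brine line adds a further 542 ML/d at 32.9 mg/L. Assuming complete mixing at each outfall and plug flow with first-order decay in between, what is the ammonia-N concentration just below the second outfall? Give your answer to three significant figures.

1.41 mg/L

After mixing, C = (13800·0.08500 + 1730·19.00) / 15530 = 34040/15530 = 2.192 mg/L; combined flow 15530 ML/d.
8.5%/h lost → k = −ln(1 − 0.085) = 0.08883 h⁻¹.
After decay, C = 2.192 × e^(−kt) = 2.192 × 0.1429 = 0.3133 mg/L.
Second outfall: C = (15530·0.3133 + 542.0·32.90)/16070 = 1.412 mg/L.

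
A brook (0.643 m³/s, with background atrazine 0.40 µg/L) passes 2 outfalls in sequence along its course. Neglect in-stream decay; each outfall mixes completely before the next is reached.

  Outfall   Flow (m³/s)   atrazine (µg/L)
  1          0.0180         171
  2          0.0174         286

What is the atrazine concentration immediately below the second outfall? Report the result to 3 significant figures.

Outfall 1: combined Q = 0.6610 m³/s; C = (0.6430·0.4000 + 0.01800·171.0)/0.6610 = 5.046 µg/L.
Outfall 2: combined Q = 0.6784 m³/s; C = (0.6610·5.046 + 0.01740·286.0)/0.6784 = 12.25 µg/L.

12.3 µg/L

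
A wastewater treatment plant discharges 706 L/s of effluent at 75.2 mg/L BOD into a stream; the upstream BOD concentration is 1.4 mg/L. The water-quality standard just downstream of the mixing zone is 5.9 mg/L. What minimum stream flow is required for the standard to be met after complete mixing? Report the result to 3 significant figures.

10900 L/s

Set C_mix = 5.9: (Q·1.400 + 706.0·75.20) / (Q + 706.0) = 5.9
→ Q = 706.0·(75.20 − 5.9)/(5.9 − 1.400) = 10870 L/s.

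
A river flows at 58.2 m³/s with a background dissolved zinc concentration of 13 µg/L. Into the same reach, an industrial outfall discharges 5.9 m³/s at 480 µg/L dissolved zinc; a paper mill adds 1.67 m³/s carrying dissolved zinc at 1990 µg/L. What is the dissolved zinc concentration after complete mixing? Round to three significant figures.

Conservation of mass: C = (58.20·13.00 + 5.900·480.0 + 1.670·1990) / 65.77 = 6912/65.77 = 105.1 µg/L.

105 µg/L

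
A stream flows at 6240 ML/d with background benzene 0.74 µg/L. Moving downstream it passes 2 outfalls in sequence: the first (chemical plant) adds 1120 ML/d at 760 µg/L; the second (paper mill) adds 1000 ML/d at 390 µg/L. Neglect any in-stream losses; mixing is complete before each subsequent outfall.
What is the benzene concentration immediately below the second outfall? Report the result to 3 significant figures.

149 µg/L

Below outfall 1: Q → 7360 ML/d, C = (6240·0.7400 + 1120·760.0)/7360 = 116.3 µg/L.
Below outfall 2: Q → 8360 ML/d, C = (7360·116.3 + 1000·390.0)/8360 = 149.0 µg/L.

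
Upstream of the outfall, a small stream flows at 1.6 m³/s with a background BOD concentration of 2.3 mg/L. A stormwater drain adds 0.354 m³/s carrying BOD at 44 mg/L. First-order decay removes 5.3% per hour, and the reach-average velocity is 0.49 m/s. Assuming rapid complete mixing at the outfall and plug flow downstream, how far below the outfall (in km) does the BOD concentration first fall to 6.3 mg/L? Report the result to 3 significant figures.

Mass balance: C = (1.600·2.300 + 0.3540·44.00) / 1.954 = 19.26/1.954 = 9.855 mg/L.
5.3%/h lost → k = −ln(1 − 0.053) = 0.05446 h⁻¹.
Set 9.855·exp(−k·t) = 6.3 → t = ln(9.855/6.3)/k = 29580 s = 8.216 h.
Distance = v·t = 0.49·29580 = 14490 m = 14.49 km.

14.5 km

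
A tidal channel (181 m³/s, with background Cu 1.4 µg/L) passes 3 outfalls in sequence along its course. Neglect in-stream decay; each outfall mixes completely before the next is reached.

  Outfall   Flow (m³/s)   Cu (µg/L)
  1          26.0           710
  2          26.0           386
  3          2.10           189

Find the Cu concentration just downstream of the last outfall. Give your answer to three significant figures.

124 µg/L

After outfall 1: Q = 181.0 + 26.00 = 207.0 m³/s; C = (181.0·1.400 + 26.00·710.0)/207.0 = 90.40 µg/L.
After outfall 2: Q = 207.0 + 26.00 = 233.0 m³/s; C = (207.0·90.40 + 26.00·386.0)/233.0 = 123.4 µg/L.
After outfall 3: Q = 233.0 + 2.100 = 235.1 m³/s; C = (233.0·123.4 + 2.100·189.0)/235.1 = 124.0 µg/L.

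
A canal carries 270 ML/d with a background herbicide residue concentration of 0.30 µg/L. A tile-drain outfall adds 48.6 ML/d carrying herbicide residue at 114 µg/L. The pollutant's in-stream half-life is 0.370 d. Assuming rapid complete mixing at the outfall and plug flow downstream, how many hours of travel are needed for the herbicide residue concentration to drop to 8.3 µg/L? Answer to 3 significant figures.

9.66 h

After mixing, C = (270.0·0.3000 + 48.60·114.0) / 318.6 = 5621/318.6 = 17.64 µg/L.
Half-life 0.370 d → k = ln 2 / 0.370 = 1.873 d⁻¹.
17.64·exp(−k·t) = 8.3 → t = ln(17.64/8.3)/k = 34780 s = 9.661 h.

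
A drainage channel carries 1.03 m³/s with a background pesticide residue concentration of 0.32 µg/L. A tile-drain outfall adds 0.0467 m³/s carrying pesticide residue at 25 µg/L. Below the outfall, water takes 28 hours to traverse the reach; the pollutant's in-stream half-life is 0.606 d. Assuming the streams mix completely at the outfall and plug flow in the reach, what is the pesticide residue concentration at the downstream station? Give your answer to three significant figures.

0.366 µg/L

After mixing, C = (1.030·0.3200 + 0.04670·25.00) / 1.077 = 1.497/1.077 = 1.390 µg/L.
Half-life 0.606 d → k = ln 2 / 0.606 = 1.144 d⁻¹.
First-order decay: C = 1.390·exp(−k·t) = 1.390·0.2633 = 0.3661 µg/L.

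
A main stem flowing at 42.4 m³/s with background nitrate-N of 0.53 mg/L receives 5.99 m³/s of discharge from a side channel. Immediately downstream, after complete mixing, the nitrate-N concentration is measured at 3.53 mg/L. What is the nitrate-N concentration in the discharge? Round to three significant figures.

24.8 mg/L

Mass balance: 42.40·0.5300 + 5.990·Cₑ = 48.39·3.530
→ Cₑ = (48.39·3.530 − 42.40·0.5300) / 5.990 = 24.77 mg/L.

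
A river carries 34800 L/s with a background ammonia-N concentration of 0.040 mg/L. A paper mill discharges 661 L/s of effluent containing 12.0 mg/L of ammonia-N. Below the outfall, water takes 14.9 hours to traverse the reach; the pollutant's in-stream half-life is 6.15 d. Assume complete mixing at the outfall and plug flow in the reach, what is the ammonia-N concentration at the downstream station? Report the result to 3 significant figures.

0.245 mg/L

Conservation of mass: C = (34800·0.04000 + 661.0·12.00) / 35460 = 9324/35460 = 0.2629 mg/L.
Half-life 6.15 d → k = ln 2 / 6.15 = 0.1127 d⁻¹.
Decay over the reach: 0.2629·exp(−kt) = 0.2629·0.9324 = 0.2452 mg/L.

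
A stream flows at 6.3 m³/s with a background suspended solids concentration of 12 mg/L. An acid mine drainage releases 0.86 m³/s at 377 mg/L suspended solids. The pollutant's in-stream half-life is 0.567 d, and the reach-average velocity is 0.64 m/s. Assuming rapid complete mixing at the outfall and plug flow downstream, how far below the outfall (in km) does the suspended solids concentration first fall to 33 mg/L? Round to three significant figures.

Conservation of mass: C = (6.300·12.00 + 0.8600·377.0) / 7.160 = 399.8/7.160 = 55.84 mg/L.
Half-life 0.567 d → k = ln 2 / 0.567 = 1.222 d⁻¹.
Set 55.84·exp(−k·t) = 33 → t = ln(55.84/33)/k = 37180 s = 10.33 h.
Distance = v·t = 0.64·37180 = 23790 m = 23.79 km.

23.8 km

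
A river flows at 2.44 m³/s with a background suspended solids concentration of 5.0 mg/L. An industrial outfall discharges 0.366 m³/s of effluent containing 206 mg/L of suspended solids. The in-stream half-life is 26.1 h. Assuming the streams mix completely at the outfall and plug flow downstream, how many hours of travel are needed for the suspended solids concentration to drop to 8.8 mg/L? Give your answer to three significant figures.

Conservation of mass: C = (2.440·5.000 + 0.3660·206.0) / 2.806 = 87.60/2.806 = 31.22 mg/L.
Half-life 26.1 h → k = ln 2 / 26.1 = 0.02656 h⁻¹ = 0.6374 d⁻¹.
31.22·exp(−k·t) = 8.8 → t = ln(31.22/8.8)/k = 171600 s = 47.68 h.

47.7 h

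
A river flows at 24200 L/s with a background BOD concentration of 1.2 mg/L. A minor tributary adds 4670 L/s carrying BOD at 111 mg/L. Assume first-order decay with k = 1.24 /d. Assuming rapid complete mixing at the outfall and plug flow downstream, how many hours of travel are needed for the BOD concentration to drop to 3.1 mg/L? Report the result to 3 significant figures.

Mixed concentration C = ΣQC/ΣQ = (24200·1.200 + 4670·111.0) / 28870 = 547400/28870 = 18.96 mg/L.
18.96·exp(−k·t) = 3.1 → t = ln(18.96/3.1)/k = 126200 s = 35.05 h.

35.1 h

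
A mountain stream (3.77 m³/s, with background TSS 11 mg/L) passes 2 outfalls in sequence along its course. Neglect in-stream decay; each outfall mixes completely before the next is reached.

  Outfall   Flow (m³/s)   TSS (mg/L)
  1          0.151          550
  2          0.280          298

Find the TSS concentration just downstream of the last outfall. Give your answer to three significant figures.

After outfall 1: Q = 3.770 + 0.1510 = 3.921 m³/s; C = (3.770·11.00 + 0.1510·550.0)/3.921 = 31.76 mg/L.
After outfall 2: Q = 3.921 + 0.2800 = 4.201 m³/s; C = (3.921·31.76 + 0.2800·298.0)/4.201 = 49.50 mg/L.

49.5 mg/L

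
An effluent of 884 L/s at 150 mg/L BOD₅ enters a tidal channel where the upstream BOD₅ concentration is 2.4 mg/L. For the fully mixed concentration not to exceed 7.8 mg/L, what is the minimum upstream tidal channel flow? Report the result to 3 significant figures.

Set C_mix = 7.8: (Q·2.400 + 884.0·150.0) / (Q + 884.0) = 7.8
→ Q = 884.0·(150.0 − 7.8)/(7.8 − 2.400) = 23280 L/s.

23300 L/s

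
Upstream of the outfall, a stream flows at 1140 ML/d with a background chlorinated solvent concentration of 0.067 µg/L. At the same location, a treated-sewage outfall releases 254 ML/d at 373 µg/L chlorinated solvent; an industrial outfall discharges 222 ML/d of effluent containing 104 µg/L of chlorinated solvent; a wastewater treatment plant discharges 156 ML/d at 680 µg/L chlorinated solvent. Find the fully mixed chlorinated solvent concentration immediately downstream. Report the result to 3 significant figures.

126 µg/L

Mass balance: C = (1140·0.06700 + 254.0·373.0 + 222.0·104.0 + 156.0·680.0) / 1772 = 224000/1772 = 126.4 µg/L.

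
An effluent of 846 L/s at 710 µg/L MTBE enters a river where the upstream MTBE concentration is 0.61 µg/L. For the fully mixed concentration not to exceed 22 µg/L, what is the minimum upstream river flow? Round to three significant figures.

Set C_mix = 22: (Q·0.6100 + 846.0·710.0) / (Q + 846.0) = 22
→ Q = 846.0·(710.0 − 22)/(22 − 0.6100) = 27210 L/s.

27200 L/s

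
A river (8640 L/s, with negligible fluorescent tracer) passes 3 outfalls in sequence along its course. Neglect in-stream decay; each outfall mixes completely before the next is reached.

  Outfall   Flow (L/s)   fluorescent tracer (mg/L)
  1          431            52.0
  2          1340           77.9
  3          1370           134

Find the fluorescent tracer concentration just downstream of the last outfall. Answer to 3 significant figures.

26.3 mg/L

Outfall 1: combined Q = 9071 L/s; C = (8640·0 + 431.0·52.00)/9071 = 2.471 mg/L.
Outfall 2: combined Q = 10410 L/s; C = (9071·2.471 + 1340·77.90)/10410 = 12.18 mg/L.
Outfall 3: combined Q = 11780 L/s; C = (10410·12.18 + 1370·134.0)/11780 = 26.35 mg/L.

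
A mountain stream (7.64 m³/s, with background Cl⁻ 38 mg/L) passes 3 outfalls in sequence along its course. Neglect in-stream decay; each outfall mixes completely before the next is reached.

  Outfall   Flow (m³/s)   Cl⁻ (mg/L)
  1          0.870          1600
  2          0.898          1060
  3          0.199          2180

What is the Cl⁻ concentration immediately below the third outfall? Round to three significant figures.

Outfall 1: combined Q = 8.510 m³/s; C = (7.640·38.00 + 0.8700·1600)/8.510 = 197.7 mg/L.
Outfall 2: combined Q = 9.408 m³/s; C = (8.510·197.7 + 0.8980·1060)/9.408 = 280.0 mg/L.
Outfall 3: combined Q = 9.607 m³/s; C = (9.408·280.0 + 0.1990·2180)/9.607 = 319.4 mg/L.

319 mg/L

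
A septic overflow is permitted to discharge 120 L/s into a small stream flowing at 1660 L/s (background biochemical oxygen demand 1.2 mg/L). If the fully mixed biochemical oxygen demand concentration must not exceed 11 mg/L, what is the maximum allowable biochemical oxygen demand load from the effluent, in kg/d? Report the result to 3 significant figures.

1520 kg/d

Mass balance at the limit: 1660·1.200 + 120.0·Cₑ = 1780·11 → Cₑ = 146.6 mg/L.
120.0 L/s = 0.1200 m³/s. Load = 0.1200 m³/s × 146.6 g/m³ × 86 400 s/d = 1520 kg/d.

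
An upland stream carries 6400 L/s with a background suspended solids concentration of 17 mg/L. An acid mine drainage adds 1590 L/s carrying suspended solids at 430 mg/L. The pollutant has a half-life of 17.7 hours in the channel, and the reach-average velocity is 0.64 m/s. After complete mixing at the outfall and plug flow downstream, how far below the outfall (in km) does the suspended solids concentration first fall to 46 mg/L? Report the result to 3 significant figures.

45.2 km

Mass balance: C = (6400·17.00 + 1590·430.0) / 7990 = 792500/7990 = 99.19 mg/L.
Half-life 17.7 h → k = ln 2 / 17.7 = 0.03916 h⁻¹ = 0.9399 d⁻¹.
Set 99.19·exp(−k·t) = 46 → t = ln(99.19/46)/k = 70630 s = 19.62 h.
Distance = v·t = 0.64·70630 = 45210 m = 45.21 km.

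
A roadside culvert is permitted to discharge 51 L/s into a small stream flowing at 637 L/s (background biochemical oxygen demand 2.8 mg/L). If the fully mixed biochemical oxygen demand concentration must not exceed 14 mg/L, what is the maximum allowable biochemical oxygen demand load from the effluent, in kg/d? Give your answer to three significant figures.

678 kg/d

Mass balance at the limit: 637.0·2.800 + 51.00·Cₑ = 688.0·14 → Cₑ = 153.9 mg/L.
51.00 L/s = 0.05100 m³/s. Load = 0.05100 m³/s × 153.9 g/m³ × 86 400 s/d = 678.1 kg/d.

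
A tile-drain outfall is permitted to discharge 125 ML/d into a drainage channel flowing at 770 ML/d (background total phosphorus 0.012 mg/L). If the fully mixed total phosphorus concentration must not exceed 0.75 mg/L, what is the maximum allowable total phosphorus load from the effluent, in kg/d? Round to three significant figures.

662 kg/d

Mass balance at the limit: 770.0·0.01200 + 125.0·Cₑ = 895.0·0.75 → Cₑ = 5.296 mg/L.
125.0 ML/d = 1.447 m³/s. Load = 1.447 m³/s × 5.296 g/m³ × 86 400 s/d = 662.0 kg/d.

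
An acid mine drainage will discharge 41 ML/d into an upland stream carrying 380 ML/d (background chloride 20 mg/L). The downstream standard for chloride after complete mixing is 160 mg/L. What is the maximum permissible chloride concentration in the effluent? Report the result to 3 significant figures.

1460 mg/L

At the limit, (Qr·Cr + Qe·Cₑ)/(Qr + Qe) = 160:
Cₑ = (421.0·160 − 380.0·20.00) / 41.00 = 1458 mg/L.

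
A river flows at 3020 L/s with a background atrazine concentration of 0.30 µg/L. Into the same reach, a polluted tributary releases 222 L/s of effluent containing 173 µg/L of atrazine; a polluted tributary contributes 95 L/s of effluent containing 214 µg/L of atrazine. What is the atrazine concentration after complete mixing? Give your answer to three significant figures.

After mixing, C = (3020·0.3000 + 222.0·173.0 + 95.00·214.0) / 3337 = 59640/3337 = 17.87 µg/L.

17.9 µg/L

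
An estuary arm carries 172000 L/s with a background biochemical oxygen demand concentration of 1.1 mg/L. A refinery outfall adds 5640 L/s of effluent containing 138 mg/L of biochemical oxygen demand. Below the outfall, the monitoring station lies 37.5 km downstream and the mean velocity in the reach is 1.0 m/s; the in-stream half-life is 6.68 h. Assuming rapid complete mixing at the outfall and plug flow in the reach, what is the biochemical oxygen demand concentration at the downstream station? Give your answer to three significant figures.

Mass balance: C = (172000·1.100 + 5640·138.0) / 177600 = 967500/177600 = 5.447 mg/L.
Travel time t = 37.5·1000 / 1.0 = 37500 s = 10.42 h.
Half-life 6.68 h → k = ln 2 / 6.68 = 0.1038 h⁻¹ = 2.490 d⁻¹.
Decay over the reach: 5.447·exp(−kt) = 5.447·0.3393 = 1.848 mg/L.

1.85 mg/L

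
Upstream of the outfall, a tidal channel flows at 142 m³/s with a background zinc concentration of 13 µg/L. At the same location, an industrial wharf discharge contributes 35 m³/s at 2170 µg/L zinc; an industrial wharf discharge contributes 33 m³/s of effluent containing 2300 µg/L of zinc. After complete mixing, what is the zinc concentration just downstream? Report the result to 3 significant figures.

After mixing, C = (142.0·13.00 + 35.00·2170 + 33.00·2300) / 210.0 = 153700/210.0 = 731.9 µg/L.

732 µg/L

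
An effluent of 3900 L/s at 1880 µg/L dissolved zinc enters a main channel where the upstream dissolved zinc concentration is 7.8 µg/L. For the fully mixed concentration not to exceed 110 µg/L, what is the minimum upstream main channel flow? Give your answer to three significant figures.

Set C_mix = 110: (Q·7.800 + 3900·1880) / (Q + 3900) = 110
→ Q = 3900·(1880 − 110)/(110 − 7.800) = 67540 L/s.

67500 L/s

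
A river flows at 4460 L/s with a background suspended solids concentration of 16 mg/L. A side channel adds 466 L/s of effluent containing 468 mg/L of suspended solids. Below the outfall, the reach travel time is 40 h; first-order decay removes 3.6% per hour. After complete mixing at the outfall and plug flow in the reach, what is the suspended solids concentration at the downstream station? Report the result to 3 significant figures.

13.6 mg/L

Mixed concentration C = ΣQC/ΣQ = (4460·16.00 + 466.0·468.0) / 4926 = 289400/4926 = 58.76 mg/L.
3.6%/h lost → k = −ln(1 − 0.036) = 0.03666 h⁻¹.
First-order decay: C = 58.76·exp(−k·t) = 58.76·0.2307 = 13.56 mg/L.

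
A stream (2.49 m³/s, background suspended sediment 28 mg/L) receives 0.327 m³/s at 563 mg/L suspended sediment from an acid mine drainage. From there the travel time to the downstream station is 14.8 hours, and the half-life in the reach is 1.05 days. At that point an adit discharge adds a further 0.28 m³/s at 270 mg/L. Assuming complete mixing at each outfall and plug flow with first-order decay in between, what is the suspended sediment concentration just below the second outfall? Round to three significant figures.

79.0 mg/L

After mixing, C = (2.490·28.00 + 0.3270·563.0) / 2.817 = 253.8/2.817 = 90.10 mg/L; combined flow 2.817 m³/s.
Half-life 1.05 d → k = ln 2 / 1.05 = 0.6601 d⁻¹.
After decay, C = 90.10 × e^(−kt) = 90.10 × 0.6656 = 59.97 mg/L.
At the second outfall, C = (2.817·59.97 + 0.2800·270.0) / (2.817 + 0.2800) = 78.96 mg/L.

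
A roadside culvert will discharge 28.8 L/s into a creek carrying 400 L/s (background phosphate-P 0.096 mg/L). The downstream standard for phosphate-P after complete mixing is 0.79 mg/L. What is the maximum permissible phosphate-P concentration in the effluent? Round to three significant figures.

At the limit, (Qr·Cr + Qe·Cₑ)/(Qr + Qe) = 0.79:
Cₑ = (428.8·0.79 − 400.0·0.09600) / 28.80 = 10.43 mg/L.

10.4 mg/L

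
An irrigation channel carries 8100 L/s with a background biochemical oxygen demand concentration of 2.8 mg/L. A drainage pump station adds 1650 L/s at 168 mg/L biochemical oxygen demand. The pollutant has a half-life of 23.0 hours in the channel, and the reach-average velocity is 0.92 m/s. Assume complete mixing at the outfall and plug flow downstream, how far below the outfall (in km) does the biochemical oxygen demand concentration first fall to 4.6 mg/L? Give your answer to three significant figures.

After mixing, C = (8100·2.800 + 1650·168.0) / 9750 = 299900/9750 = 30.76 mg/L.
Half-life 23.0 h → k = ln 2 / 23.0 = 0.03014 h⁻¹ = 0.7233 d⁻¹.
Set 30.76·exp(−k·t) = 4.6 → t = ln(30.76/4.6)/k = 227000 s = 63.05 h.
Distance = v·t = 0.92·227000 = 208800 m = 208.8 km.

209 km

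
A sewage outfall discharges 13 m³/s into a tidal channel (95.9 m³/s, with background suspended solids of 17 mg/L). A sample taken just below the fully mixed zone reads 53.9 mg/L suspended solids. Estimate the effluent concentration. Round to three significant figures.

Mass balance: 95.90·17.00 + 13.00·Cₑ = 108.9·53.90
→ Cₑ = (108.9·53.90 − 95.90·17.00) / 13.00 = 326.1 mg/L.

326 mg/L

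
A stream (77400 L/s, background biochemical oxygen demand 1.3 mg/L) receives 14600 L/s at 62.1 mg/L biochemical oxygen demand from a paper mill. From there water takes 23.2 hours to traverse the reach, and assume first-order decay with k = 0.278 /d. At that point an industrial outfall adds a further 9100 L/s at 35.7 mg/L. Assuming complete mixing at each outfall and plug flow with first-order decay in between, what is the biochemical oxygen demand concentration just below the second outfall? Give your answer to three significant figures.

10.8 mg/L

After mixing, C = (77400·1.300 + 14600·62.10) / 92000 = 1007000/92000 = 10.95 mg/L; combined flow 92000 L/s.
After decay, C = 10.95 × e^(−kt) = 10.95 × 0.7643 = 8.369 mg/L.
At the second outfall, C = (92000·8.369 + 9100·35.70) / (92000 + 9100) = 10.83 mg/L.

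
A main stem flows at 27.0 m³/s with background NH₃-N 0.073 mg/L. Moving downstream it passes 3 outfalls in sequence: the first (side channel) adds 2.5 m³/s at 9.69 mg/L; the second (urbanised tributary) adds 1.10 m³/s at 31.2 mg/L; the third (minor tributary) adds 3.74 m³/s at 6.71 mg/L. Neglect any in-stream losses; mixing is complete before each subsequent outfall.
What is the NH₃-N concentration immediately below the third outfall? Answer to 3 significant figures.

After outfall 1: Q = 27.00 + 2.500 = 29.50 m³/s; C = (27.00·0.07300 + 2.500·9.690)/29.50 = 0.8880 mg/L.
After outfall 2: Q = 29.50 + 1.100 = 30.60 m³/s; C = (29.50·0.8880 + 1.100·31.20)/30.60 = 1.978 mg/L.
After outfall 3: Q = 30.60 + 3.740 = 34.34 m³/s; C = (30.60·1.978 + 3.740·6.710)/34.34 = 2.493 mg/L.

2.49 mg/L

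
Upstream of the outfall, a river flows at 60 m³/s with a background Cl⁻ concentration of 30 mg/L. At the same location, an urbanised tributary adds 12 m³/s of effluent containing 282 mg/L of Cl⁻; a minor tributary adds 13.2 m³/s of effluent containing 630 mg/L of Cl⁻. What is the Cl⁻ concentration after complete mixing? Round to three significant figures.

Mixed concentration C = ΣQC/ΣQ = (60.00·30.00 + 12.00·282.0 + 13.20·630.0) / 85.20 = 13500/85.20 = 158.5 mg/L.

158 mg/L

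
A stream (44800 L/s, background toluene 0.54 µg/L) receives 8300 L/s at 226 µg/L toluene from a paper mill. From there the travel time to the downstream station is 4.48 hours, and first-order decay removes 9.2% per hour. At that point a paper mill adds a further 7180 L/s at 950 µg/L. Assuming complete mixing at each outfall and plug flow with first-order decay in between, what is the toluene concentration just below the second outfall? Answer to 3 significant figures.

134 µg/L

Mixed concentration C = ΣQC/ΣQ = (44800·0.5400 + 8300·226.0) / 53100 = 1900000/53100 = 35.78 µg/L; combined flow 53100 L/s.
9.2%/h lost → k = −ln(1 − 0.092) = 0.09651 h⁻¹.
Applying C = C₀e^(−kt): 35.78 × 0.6490 = 23.22 µg/L.
At the second outfall, C = (53100·23.22 + 7180·950.0) / (53100 + 7180) = 133.6 µg/L.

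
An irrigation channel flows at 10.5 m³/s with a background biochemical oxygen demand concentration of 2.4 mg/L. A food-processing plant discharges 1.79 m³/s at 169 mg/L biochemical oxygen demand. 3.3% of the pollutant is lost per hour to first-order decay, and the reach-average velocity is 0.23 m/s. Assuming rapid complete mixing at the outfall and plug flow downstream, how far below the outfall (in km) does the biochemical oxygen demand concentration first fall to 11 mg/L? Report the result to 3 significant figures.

21.8 km

Mass balance: C = (10.50·2.400 + 1.790·169.0) / 12.29 = 327.7/12.29 = 26.66 mg/L.
3.3%/h lost → k = −ln(1 − 0.033) = 0.03356 h⁻¹.
Set 26.66·exp(−k·t) = 11 → t = ln(26.66/11)/k = 94990 s = 26.39 h.
Distance = v·t = 0.23·94990 = 21850 m = 21.85 km.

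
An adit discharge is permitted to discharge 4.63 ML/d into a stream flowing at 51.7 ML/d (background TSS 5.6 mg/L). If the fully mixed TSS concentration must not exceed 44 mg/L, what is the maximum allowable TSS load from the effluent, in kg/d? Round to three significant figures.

2190 kg/d

Mass balance at the limit: 51.70·5.600 + 4.630·Cₑ = 56.33·44 → Cₑ = 472.8 mg/L.
4.630 ML/d = 0.05359 m³/s. Load = 0.05359 m³/s × 472.8 g/m³ × 86 400 s/d = 2189 kg/d.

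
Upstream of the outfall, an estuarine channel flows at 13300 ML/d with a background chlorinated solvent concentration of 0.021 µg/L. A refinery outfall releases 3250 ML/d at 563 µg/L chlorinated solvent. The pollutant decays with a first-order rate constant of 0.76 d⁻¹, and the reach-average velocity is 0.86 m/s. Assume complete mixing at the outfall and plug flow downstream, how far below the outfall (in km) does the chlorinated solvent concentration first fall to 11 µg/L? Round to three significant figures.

After mixing, C = (13300·0.02100 + 3250·563.0) / 16550 = 1830000/16550 = 110.6 µg/L.
Set 110.6·exp(−k·t) = 11 → t = ln(110.6/11)/k = 262400 s = 72.88 h.
Distance = v·t = 0.86·262400 = 225600 m = 225.6 km.

226 km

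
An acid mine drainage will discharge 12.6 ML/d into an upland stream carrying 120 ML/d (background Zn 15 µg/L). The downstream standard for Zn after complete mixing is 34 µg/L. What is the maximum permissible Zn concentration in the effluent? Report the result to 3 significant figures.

215 µg/L

At the limit, (Qr·Cr + Qe·Cₑ)/(Qr + Qe) = 34:
Cₑ = (132.6·34 − 120.0·15.00) / 12.60 = 215.0 µg/L.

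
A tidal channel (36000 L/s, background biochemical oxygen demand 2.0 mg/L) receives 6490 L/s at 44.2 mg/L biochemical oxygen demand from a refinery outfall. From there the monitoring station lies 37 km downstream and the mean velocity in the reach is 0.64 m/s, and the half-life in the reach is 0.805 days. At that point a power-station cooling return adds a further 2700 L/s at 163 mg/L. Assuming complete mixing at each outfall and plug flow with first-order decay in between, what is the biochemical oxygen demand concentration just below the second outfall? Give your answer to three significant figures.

Flow-weighted average: C = (36000·2.000 + 6490·44.20) / 42490 = 358900/42490 = 8.446 mg/L; combined flow 42490 L/s.
Travel time t = 37·1000 / 0.64 = 57810 s = 16.06 h.
Half-life 0.805 d → k = ln 2 / 0.805 = 0.8611 d⁻¹.
After decay, C = 8.446 × e^(−kt) = 8.446 × 0.5621 = 4.747 mg/L.
Second outfall: C = (42490·4.747 + 2700·163.0)/45190 = 14.20 mg/L.

14.2 mg/L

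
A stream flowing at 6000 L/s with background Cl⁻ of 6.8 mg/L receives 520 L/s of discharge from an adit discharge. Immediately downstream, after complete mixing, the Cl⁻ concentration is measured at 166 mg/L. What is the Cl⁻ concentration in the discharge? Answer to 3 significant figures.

Mass balance: 6000·6.800 + 520.0·Cₑ = 6520·166.0
→ Cₑ = (6520·166.0 − 6000·6.800) / 520.0 = 2003 mg/L.

2000 mg/L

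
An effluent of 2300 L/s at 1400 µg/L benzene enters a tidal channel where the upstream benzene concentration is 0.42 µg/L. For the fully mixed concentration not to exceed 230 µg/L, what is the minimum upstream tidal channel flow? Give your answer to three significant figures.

Set C_mix = 230: (Q·0.4200 + 2300·1400) / (Q + 2300) = 230
→ Q = 2300·(1400 − 230)/(230 − 0.4200) = 11720 L/s.

11700 L/s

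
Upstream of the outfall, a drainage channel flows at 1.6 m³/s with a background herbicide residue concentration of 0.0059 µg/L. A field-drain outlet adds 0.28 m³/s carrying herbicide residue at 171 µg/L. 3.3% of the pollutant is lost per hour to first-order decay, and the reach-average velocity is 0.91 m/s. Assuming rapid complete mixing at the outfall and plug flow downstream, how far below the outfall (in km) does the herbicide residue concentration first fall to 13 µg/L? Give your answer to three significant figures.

65.7 km

Mass balance: C = (1.600·0.005900 + 0.2800·171.0) / 1.880 = 47.89/1.880 = 25.47 µg/L.
3.3%/h lost → k = −ln(1 − 0.033) = 0.03356 h⁻¹.
Set 25.47·exp(−k·t) = 13 → t = ln(25.47/13)/k = 72170 s = 20.05 h.
Distance = v·t = 0.91·72170 = 65670 m = 65.67 km.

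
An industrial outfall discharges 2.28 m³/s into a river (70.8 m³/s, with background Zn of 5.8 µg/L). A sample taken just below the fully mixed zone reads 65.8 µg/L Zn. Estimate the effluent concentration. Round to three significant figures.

1930 µg/L

Mass balance: 70.80·5.800 + 2.280·Cₑ = 73.08·65.80
→ Cₑ = (73.08·65.80 − 70.80·5.800) / 2.280 = 1929 µg/L.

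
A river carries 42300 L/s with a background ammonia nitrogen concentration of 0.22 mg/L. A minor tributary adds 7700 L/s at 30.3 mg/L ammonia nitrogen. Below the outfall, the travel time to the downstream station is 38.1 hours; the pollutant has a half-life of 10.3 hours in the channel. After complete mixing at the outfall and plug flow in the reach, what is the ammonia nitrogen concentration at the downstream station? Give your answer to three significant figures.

0.374 mg/L

Mixed concentration C = ΣQC/ΣQ = (42300·0.2200 + 7700·30.30) / 50000 = 242600/50000 = 4.852 mg/L.
Half-life 10.3 h → k = ln 2 / 10.3 = 0.06730 h⁻¹ = 1.615 d⁻¹.
Decay over the reach: 4.852·exp(−kt) = 4.852·0.07700 = 0.3736 mg/L.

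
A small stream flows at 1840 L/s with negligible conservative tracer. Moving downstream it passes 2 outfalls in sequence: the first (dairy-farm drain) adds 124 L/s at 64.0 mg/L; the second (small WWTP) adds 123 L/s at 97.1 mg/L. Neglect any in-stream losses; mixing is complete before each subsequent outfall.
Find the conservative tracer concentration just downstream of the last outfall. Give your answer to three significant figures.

After outfall 1: Q = 1840 + 124.0 = 1964 L/s; C = (1840·0 + 124.0·64.00)/1964 = 4.041 mg/L.
After outfall 2: Q = 1964 + 123.0 = 2087 L/s; C = (1964·4.041 + 123.0·97.10)/2087 = 9.525 mg/L.

9.53 mg/L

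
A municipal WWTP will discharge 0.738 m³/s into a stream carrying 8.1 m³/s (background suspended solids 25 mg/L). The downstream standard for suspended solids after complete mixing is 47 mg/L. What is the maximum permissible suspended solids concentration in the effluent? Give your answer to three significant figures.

288 mg/L

At the limit, (Qr·Cr + Qe·Cₑ)/(Qr + Qe) = 47:
Cₑ = (8.838·47 − 8.100·25.00) / 0.7380 = 288.5 mg/L.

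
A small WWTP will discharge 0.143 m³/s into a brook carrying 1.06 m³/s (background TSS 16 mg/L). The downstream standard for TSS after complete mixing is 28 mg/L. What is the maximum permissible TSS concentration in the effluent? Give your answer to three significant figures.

117 mg/L

At the limit, (Qr·Cr + Qe·Cₑ)/(Qr + Qe) = 28:
Cₑ = (1.203·28 − 1.060·16.00) / 0.1430 = 117.0 mg/L.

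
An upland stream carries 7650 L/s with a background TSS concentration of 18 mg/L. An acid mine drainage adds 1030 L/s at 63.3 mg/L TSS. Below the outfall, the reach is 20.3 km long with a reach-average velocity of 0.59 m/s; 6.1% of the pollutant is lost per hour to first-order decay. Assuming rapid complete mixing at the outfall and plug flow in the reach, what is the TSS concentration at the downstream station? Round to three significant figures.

Mass balance: C = (7650·18.00 + 1030·63.30) / 8680 = 202900/8680 = 23.38 mg/L.
Travel time t = 20.3·1000 / 0.59 = 34410 s = 9.557 h.
6.1%/h lost → k = −ln(1 − 0.061) = 0.06294 h⁻¹.
First-order decay: C = 23.38·exp(−k·t) = 23.38·0.5480 = 12.81 mg/L.

12.8 mg/L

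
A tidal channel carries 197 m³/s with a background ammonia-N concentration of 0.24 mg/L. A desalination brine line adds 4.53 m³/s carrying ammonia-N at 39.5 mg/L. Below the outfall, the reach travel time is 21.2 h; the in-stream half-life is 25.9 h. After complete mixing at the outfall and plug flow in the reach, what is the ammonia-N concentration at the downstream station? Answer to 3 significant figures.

0.636 mg/L

Mixed concentration C = ΣQC/ΣQ = (197.0·0.2400 + 4.530·39.50) / 201.5 = 226.2/201.5 = 1.122 mg/L.
Half-life 25.9 h → k = ln 2 / 25.9 = 0.02676 h⁻¹ = 0.6423 d⁻¹.
Applying C = C₀e^(−kt): 1.122 × 0.5670 = 0.6365 mg/L.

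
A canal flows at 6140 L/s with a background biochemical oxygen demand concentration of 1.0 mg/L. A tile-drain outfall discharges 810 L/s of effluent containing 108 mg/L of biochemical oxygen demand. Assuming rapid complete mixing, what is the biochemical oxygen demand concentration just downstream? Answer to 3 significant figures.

Flow-weighted average: C = (6140·1.000 + 810.0·108.0) / 6950 = 93620/6950 = 13.47 mg/L.

13.5 mg/L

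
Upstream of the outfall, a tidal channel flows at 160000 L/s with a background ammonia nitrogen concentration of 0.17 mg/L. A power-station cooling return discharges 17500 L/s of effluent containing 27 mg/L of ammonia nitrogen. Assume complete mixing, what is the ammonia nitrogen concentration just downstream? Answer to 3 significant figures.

Mass balance: C = (160000·0.1700 + 17500·27.00) / 177500 = 499700/177500 = 2.815 mg/L.

2.82 mg/L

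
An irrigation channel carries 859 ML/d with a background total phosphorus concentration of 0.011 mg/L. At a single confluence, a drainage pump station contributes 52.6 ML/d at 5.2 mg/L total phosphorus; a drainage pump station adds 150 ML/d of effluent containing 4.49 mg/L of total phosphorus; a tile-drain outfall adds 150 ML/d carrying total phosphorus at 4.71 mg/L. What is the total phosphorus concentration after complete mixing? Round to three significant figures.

After mixing, C = (859.0·0.01100 + 52.60·5.200 + 150.0·4.490 + 150.0·4.710) / 1212 = 1663/1212 = 1.373 mg/L.

1.37 mg/L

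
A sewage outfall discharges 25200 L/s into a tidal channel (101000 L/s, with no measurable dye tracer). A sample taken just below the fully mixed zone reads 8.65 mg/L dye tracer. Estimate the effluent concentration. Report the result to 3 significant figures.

Mass balance: 101000·0 + 25200·Cₑ = 126200·8.650
→ Cₑ = (126200·8.650 − 101000·0) / 25200 = 43.32 mg/L.

43.3 mg/L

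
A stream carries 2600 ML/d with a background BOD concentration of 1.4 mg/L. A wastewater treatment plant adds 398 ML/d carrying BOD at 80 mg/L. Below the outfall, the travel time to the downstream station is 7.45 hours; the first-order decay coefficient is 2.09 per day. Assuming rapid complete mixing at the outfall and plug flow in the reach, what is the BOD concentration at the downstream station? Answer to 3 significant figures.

6.19 mg/L

After mixing, C = (2600·1.400 + 398.0·80.00) / 2998 = 35480/2998 = 11.83 mg/L.
After decay, C = 11.83 × e^(−kt) = 11.83 × 0.5227 = 6.186 mg/L.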